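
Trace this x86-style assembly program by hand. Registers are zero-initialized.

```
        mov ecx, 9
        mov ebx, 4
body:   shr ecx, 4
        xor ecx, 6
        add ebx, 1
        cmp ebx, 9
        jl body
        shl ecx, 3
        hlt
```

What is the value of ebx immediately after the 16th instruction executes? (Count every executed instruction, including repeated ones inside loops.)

7

after mov ecx, 9: ecx=9
after mov ebx, 4: ebx=4
after shr ecx, 4: ecx=9>>4=0
after xor ecx, 6: ecx=0^6=6
after add ebx, 1: ebx=4+1=5
cmp ebx, 9  (cmp 5,9)
jl body: taken
after shr ecx, 4: ecx=6>>4=0
after xor ecx, 6: ecx=0^6=6
after add ebx, 1: ebx=5+1=6
cmp ebx, 9  (cmp 6,9)
jl body: taken
after shr ecx, 4: ecx=6>>4=0
after xor ecx, 6: ecx=0^6=6
after add ebx, 1: ebx=6+1=7
cmp ebx, 9  (cmp 7,9)
After step 16: ebx = 7.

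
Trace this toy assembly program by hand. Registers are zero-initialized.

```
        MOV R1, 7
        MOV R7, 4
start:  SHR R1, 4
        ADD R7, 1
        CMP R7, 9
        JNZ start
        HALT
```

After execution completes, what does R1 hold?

R1=7
R7=4
R1=7>>4=0
R7=4+1=5
CMP R7, 9  (cmp 5,9)
JNZ start: taken
R1=0>>4=0
R7=5+1=6
CMP R7, 9  (cmp 6,9)
JNZ start: taken
R1=0>>4=0
R7=6+1=7
CMP R7, 9  (cmp 7,9)
JNZ start: taken
R1=0>>4=0
R7=7+1=8
CMP R7, 9  (cmp 8,9)
JNZ start: taken
R1=0>>4=0
R7=8+1=9
CMP R7, 9  (cmp 9,9)
JNZ start: not taken
halt.

0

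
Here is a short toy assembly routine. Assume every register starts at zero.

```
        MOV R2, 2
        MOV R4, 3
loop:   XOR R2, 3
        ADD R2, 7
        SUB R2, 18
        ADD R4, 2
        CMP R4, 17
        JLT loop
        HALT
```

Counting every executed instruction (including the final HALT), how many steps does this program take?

45

R2=2
R4=3
R2=2^3=1
R2=1+7=8
R2=8-18=-10
R4=3+2=5
CMP R4, 17  (cmp 5,17)
JLT loop: taken
R2=(-10)^3=-11
R2=(-11)+7=-4
R2=(-4)-18=-22
R4=5+2=7
CMP R4, 17  (cmp 7,17)
JLT loop: taken
R2=(-22)^3=-23
R2=(-23)+7=-16
R2=(-16)-18=-34
R4=7+2=9
CMP R4, 17  (cmp 9,17)
JLT loop: taken
R2=(-34)^3=-35
R2=(-35)+7=-28
R2=(-28)-18=-46
R4=9+2=11
CMP R4, 17  (cmp 11,17)
JLT loop: taken
R2=(-46)^3=-47
R2=(-47)+7=-40
R2=(-40)-18=-58
R4=11+2=13
CMP R4, 17  (cmp 13,17)
JLT loop: taken
R2=(-58)^3=-59
R2=(-59)+7=-52
R2=(-52)-18=-70
R4=13+2=15
CMP R4, 17  (cmp 15,17)
JLT loop: taken
R2=(-70)^3=-71
R2=(-71)+7=-64
R2=(-64)-18=-82
R4=15+2=17
CMP R4, 17  (cmp 17,17)
JLT loop: not taken
halt.
Total executed instructions: 45.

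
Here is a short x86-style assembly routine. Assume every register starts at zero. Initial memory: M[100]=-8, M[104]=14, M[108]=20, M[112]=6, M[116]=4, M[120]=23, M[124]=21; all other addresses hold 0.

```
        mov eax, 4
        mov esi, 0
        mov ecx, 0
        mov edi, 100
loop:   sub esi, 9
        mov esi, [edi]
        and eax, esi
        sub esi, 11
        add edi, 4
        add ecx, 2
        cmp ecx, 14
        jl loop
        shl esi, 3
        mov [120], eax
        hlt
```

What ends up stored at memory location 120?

0

after mov eax, 4: eax=4
after mov esi, 0: esi=0
after mov ecx, 0: ecx=0
after mov edi, 100: edi=100
after sub esi, 9: esi=0-9=-9
after mov esi, [edi]: esi=M[100]=-8
after and eax, esi: eax=4&(-8)=0
after sub esi, 11: esi=(-8)-11=-19
after add edi, 4: edi=100+4=104
after add ecx, 2: ecx=0+2=2
cmp ecx, 14  (cmp 2,14)
jl loop: taken
after sub esi, 9: esi=(-19)-9=-28
after mov esi, [edi]: esi=M[104]=14
after and eax, esi: eax=0&14=0
after sub esi, 11: esi=14-11=3
after add edi, 4: edi=104+4=108
after add ecx, 2: ecx=2+2=4
cmp ecx, 14  (cmp 4,14)
jl loop: taken
after sub esi, 9: esi=3-9=-6
after mov esi, [edi]: esi=M[108]=20
after and eax, esi: eax=0&20=0
after sub esi, 11: esi=20-11=9
after add edi, 4: edi=108+4=112
after add ecx, 2: ecx=4+2=6
cmp ecx, 14  (cmp 6,14)
jl loop: taken
after sub esi, 9: esi=9-9=0
after mov esi, [edi]: esi=M[112]=6
after and eax, esi: eax=0&6=0
after sub esi, 11: esi=6-11=-5
after add edi, 4: edi=112+4=116
after add ecx, 2: ecx=6+2=8
cmp ecx, 14  (cmp 8,14)
jl loop: taken
after sub esi, 9: esi=(-5)-9=-14
after mov esi, [edi]: esi=M[116]=4
after and eax, esi: eax=0&4=0
after sub esi, 11: esi=4-11=-7
after add edi, 4: edi=116+4=120
after add ecx, 2: ecx=8+2=10
cmp ecx, 14  (cmp 10,14)
jl loop: taken
after sub esi, 9: esi=(-7)-9=-16
after mov esi, [edi]: esi=M[120]=23
after and eax, esi: eax=0&23=0
after sub esi, 11: esi=23-11=12
after add edi, 4: edi=120+4=124
after add ecx, 2: ecx=10+2=12
cmp ecx, 14  (cmp 12,14)
jl loop: taken
after sub esi, 9: esi=12-9=3
after mov esi, [edi]: esi=M[124]=21
after and eax, esi: eax=0&21=0
after sub esi, 11: esi=21-11=10
after add edi, 4: edi=124+4=128
after add ecx, 2: ecx=12+2=14
cmp ecx, 14  (cmp 14,14)
jl loop: not taken
after shl esi, 3: esi=10<<3=80
mov [120], eax → M[120]=0
halt.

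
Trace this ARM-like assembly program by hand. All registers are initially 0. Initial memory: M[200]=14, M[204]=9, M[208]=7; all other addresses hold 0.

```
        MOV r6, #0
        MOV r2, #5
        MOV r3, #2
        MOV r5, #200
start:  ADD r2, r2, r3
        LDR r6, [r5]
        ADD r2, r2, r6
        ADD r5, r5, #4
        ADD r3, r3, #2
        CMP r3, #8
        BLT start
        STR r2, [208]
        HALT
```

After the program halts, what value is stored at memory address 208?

MOV r6, #0 → r6=0
MOV r2, #5 → r2=5
MOV r3, #2 → r3=2
MOV r5, #200 → r5=200
ADD r2, r2, r3 → r2=5+2=7
LDR r6, [r5] → r6=M[200]=14
ADD r2, r2, r6 → r2=7+14=21
ADD r5, r5, #4 → r5=200+4=204
ADD r3, r3, #2 → r3=2+2=4
CMP r3, #8  (cmp 4,8)
BLT start: taken
ADD r2, r2, r3 → r2=21+4=25
LDR r6, [r5] → r6=M[204]=9
ADD r2, r2, r6 → r2=25+9=34
ADD r5, r5, #4 → r5=204+4=208
ADD r3, r3, #2 → r3=4+2=6
CMP r3, #8  (cmp 6,8)
BLT start: taken
ADD r2, r2, r3 → r2=34+6=40
LDR r6, [r5] → r6=M[208]=7
ADD r2, r2, r6 → r2=40+7=47
ADD r5, r5, #4 → r5=208+4=212
ADD r3, r3, #2 → r3=6+2=8
CMP r3, #8  (cmp 8,8)
BLT start: not taken
STR r2, [208] → M[208]=47
halt.

47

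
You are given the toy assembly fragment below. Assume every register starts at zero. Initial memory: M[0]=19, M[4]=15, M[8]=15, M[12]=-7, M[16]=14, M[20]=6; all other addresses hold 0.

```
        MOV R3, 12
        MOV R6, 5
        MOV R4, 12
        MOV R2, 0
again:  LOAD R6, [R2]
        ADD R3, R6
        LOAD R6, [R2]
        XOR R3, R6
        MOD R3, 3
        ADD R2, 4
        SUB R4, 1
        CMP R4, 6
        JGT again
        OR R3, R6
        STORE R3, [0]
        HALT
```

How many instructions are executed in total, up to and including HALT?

R3=12
R6=5
R4=12
R2=0
R6=M[0]=19
R3=12+19=31
R6=M[0]=19
R3=31^19=12
R3=12%3=0
R2=0+4=4
R4=12-1=11
CMP R4, 6  (cmp 11,6)
JGT again: taken
R6=M[4]=15
R3=0+15=15
R6=M[4]=15
R3=15^15=0
R3=0%3=0
R2=4+4=8
R4=11-1=10
CMP R4, 6  (cmp 10,6)
JGT again: taken
R6=M[8]=15
R3=0+15=15
R6=M[8]=15
R3=15^15=0
R3=0%3=0
R2=8+4=12
R4=10-1=9
CMP R4, 6  (cmp 9,6)
JGT again: taken
R6=M[12]=-7
R3=0+(-7)=-7
R6=M[12]=-7
R3=(-7)^(-7)=0
R3=0%3=0
R2=12+4=16
R4=9-1=8
CMP R4, 6  (cmp 8,6)
JGT again: taken
R6=M[16]=14
R3=0+14=14
R6=M[16]=14
R3=14^14=0
R3=0%3=0
R2=16+4=20
R4=8-1=7
CMP R4, 6  (cmp 7,6)
JGT again: taken
R6=M[20]=6
R3=0+6=6
R6=M[20]=6
R3=6^6=0
R3=0%3=0
R2=20+4=24
R4=7-1=6
CMP R4, 6  (cmp 6,6)
JGT again: not taken
R3=0|6=6
STORE R3, [0] → M[0]=6
halt.
Total executed instructions: 61.

61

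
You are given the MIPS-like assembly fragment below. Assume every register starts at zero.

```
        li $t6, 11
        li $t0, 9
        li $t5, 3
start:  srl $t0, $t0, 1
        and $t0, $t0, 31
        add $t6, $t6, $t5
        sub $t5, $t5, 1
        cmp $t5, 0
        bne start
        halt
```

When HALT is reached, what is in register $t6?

$t6=11
$t0=9
$t5=3
$t0=9>>1=4
$t0=4&31=4
$t6=11+3=14
$t5=3-1=2
cmp $t5, 0  (cmp 2,0)
bne start: taken
$t0=4>>1=2
$t0=2&31=2
$t6=14+2=16
$t5=2-1=1
cmp $t5, 0  (cmp 1,0)
bne start: taken
$t0=2>>1=1
$t0=1&31=1
$t6=16+1=17
$t5=1-1=0
cmp $t5, 0  (cmp 0,0)
bne start: not taken
halt.

17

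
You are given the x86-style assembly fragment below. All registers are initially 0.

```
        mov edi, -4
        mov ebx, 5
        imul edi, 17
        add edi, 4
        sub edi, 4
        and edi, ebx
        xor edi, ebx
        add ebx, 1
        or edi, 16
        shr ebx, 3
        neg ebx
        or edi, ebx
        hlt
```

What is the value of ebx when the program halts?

0

after mov edi, -4: edi=-4
after mov ebx, 5: ebx=5
after imul edi, 17: edi=(-4)*17=-68
after add edi, 4: edi=(-68)+4=-64
after sub edi, 4: edi=(-64)-4=-68
after and edi, ebx: edi=(-68)&5=4
after xor edi, ebx: edi=4^5=1
after add ebx, 1: ebx=5+1=6
after or edi, 16: edi=1|16=17
after shr ebx, 3: ebx=6>>3=0
after neg ebx: ebx=-(0)=0
after or edi, ebx: edi=17|0=17
halt.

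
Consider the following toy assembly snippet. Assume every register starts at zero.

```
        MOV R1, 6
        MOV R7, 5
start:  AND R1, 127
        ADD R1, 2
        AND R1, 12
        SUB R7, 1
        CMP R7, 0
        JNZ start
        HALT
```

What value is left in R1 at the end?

8

MOV R1, 6 → R1=6
MOV R7, 5 → R7=5
AND R1, 127 → R1=6&127=6
ADD R1, 2 → R1=6+2=8
AND R1, 12 → R1=8&12=8
SUB R7, 1 → R7=5-1=4
CMP R7, 0  (cmp 4,0)
JNZ start: taken
AND R1, 127 → R1=8&127=8
ADD R1, 2 → R1=8+2=10
AND R1, 12 → R1=10&12=8
SUB R7, 1 → R7=4-1=3
CMP R7, 0  (cmp 3,0)
JNZ start: taken
AND R1, 127 → R1=8&127=8
ADD R1, 2 → R1=8+2=10
AND R1, 12 → R1=10&12=8
SUB R7, 1 → R7=3-1=2
CMP R7, 0  (cmp 2,0)
JNZ start: taken
AND R1, 127 → R1=8&127=8
ADD R1, 2 → R1=8+2=10
AND R1, 12 → R1=10&12=8
SUB R7, 1 → R7=2-1=1
CMP R7, 0  (cmp 1,0)
JNZ start: taken
AND R1, 127 → R1=8&127=8
ADD R1, 2 → R1=8+2=10
AND R1, 12 → R1=10&12=8
SUB R7, 1 → R7=1-1=0
CMP R7, 0  (cmp 0,0)
JNZ start: not taken
halt.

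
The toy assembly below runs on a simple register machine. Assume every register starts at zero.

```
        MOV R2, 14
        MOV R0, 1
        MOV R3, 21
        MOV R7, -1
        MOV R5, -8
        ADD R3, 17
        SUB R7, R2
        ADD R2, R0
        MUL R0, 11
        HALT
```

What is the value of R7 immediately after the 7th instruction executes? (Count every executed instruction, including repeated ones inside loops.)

after MOV R2, 14: R2=14
after MOV R0, 1: R0=1
after MOV R3, 21: R3=21
after MOV R7, -1: R7=-1
after MOV R5, -8: R5=-8
after ADD R3, 17: R3=21+17=38
after SUB R7, R2: R7=(-1)-14=-15
After step 7: R7 = -15.

-15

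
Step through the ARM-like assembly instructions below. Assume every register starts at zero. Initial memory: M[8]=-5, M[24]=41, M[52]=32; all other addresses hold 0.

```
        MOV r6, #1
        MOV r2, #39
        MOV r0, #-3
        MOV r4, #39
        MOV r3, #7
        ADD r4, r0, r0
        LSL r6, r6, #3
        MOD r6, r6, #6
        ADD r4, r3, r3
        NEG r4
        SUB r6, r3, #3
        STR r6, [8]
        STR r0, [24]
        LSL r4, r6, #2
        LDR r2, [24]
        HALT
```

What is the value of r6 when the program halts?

4

MOV r6, #1 → r6=1
MOV r2, #39 → r2=39
MOV r0, #-3 → r0=-3
MOV r4, #39 → r4=39
MOV r3, #7 → r3=7
ADD r4, r0, r0 → r4=(-3)+(-3)=-6
LSL r6, r6, #3 → r6=1<<3=8
MOD r6, r6, #6 → r6=8%6=2
ADD r4, r3, r3 → r4=7+7=14
NEG r4 → r4=-(14)=-14
SUB r6, r3, #3 → r6=7-3=4
STR r6, [8] → M[8]=4
STR r0, [24] → M[24]=-3
LSL r4, r6, #2 → r4=4<<2=16
LDR r2, [24] → r2=M[24]=-3
halt.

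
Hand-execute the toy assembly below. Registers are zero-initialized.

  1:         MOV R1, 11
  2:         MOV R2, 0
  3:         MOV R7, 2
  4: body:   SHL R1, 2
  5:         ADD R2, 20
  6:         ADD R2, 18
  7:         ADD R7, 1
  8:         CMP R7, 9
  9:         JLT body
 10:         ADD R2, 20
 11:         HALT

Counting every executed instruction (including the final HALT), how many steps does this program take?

47

R1=11
R2=0
R7=2
R1=11<<2=44
R2=0+20=20
R2=20+18=38
R7=2+1=3
CMP R7, 9  (cmp 3,9)
JLT body: taken
R1=44<<2=176
R2=38+20=58
R2=58+18=76
R7=3+1=4
CMP R7, 9  (cmp 4,9)
JLT body: taken
R1=176<<2=704
R2=76+20=96
R2=96+18=114
R7=4+1=5
CMP R7, 9  (cmp 5,9)
JLT body: taken
R1=704<<2=2816
R2=114+20=134
R2=134+18=152
R7=5+1=6
CMP R7, 9  (cmp 6,9)
JLT body: taken
R1=2816<<2=11264
R2=152+20=172
R2=172+18=190
R7=6+1=7
CMP R7, 9  (cmp 7,9)
JLT body: taken
R1=11264<<2=45056
R2=190+20=210
R2=210+18=228
R7=7+1=8
CMP R7, 9  (cmp 8,9)
JLT body: taken
R1=45056<<2=180224
R2=228+20=248
R2=248+18=266
R7=8+1=9
CMP R7, 9  (cmp 9,9)
JLT body: not taken
R2=266+20=286
halt.
Total executed instructions: 47.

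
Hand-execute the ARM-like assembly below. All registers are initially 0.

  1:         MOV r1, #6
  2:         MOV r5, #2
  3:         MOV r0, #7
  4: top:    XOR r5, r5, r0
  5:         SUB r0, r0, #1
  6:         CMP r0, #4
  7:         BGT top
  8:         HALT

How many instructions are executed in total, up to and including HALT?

MOV r1, #6 → r1=6
MOV r5, #2 → r5=2
MOV r0, #7 → r0=7
XOR r5, r5, r0 → r5=2^7=5
SUB r0, r0, #1 → r0=7-1=6
CMP r0, #4  (cmp 6,4)
BGT top: taken
XOR r5, r5, r0 → r5=5^6=3
SUB r0, r0, #1 → r0=6-1=5
CMP r0, #4  (cmp 5,4)
BGT top: taken
XOR r5, r5, r0 → r5=3^5=6
SUB r0, r0, #1 → r0=5-1=4
CMP r0, #4  (cmp 4,4)
BGT top: not taken
halt.
Total executed instructions: 16.

16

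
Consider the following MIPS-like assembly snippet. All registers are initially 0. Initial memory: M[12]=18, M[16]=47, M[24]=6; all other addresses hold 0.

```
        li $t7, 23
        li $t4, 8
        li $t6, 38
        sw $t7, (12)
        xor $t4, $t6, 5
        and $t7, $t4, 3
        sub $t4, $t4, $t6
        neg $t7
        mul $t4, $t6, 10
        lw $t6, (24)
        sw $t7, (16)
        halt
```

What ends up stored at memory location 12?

23

li $t7, 23 → $t7=23
li $t4, 8 → $t4=8
li $t6, 38 → $t6=38
sw $t7, (12) → M[12]=23
xor $t4, $t6, 5 → $t4=38^5=35
and $t7, $t4, 3 → $t7=35&3=3
sub $t4, $t4, $t6 → $t4=35-38=-3
neg $t7 → $t7=-(3)=-3
mul $t4, $t6, 10 → $t4=38*10=380
lw $t6, (24) → $t6=M[24]=6
sw $t7, (16) → M[16]=-3
halt.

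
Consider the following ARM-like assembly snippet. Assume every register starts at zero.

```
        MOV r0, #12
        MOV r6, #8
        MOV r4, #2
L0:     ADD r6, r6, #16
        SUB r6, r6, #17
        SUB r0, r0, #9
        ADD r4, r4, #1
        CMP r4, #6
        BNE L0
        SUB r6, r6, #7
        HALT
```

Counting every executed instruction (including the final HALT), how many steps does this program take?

29

after MOV r0, #12: r0=12
after MOV r6, #8: r6=8
after MOV r4, #2: r4=2
after ADD r6, r6, #16: r6=8+16=24
after SUB r6, r6, #17: r6=24-17=7
after SUB r0, r0, #9: r0=12-9=3
after ADD r4, r4, #1: r4=2+1=3
CMP r4, #6  (cmp 3,6)
BNE L0: taken
after ADD r6, r6, #16: r6=7+16=23
after SUB r6, r6, #17: r6=23-17=6
after SUB r0, r0, #9: r0=3-9=-6
after ADD r4, r4, #1: r4=3+1=4
CMP r4, #6  (cmp 4,6)
BNE L0: taken
after ADD r6, r6, #16: r6=6+16=22
after SUB r6, r6, #17: r6=22-17=5
after SUB r0, r0, #9: r0=(-6)-9=-15
after ADD r4, r4, #1: r4=4+1=5
CMP r4, #6  (cmp 5,6)
BNE L0: taken
after ADD r6, r6, #16: r6=5+16=21
after SUB r6, r6, #17: r6=21-17=4
after SUB r0, r0, #9: r0=(-15)-9=-24
after ADD r4, r4, #1: r4=5+1=6
CMP r4, #6  (cmp 6,6)
BNE L0: not taken
after SUB r6, r6, #7: r6=4-7=-3
halt.
Total executed instructions: 29.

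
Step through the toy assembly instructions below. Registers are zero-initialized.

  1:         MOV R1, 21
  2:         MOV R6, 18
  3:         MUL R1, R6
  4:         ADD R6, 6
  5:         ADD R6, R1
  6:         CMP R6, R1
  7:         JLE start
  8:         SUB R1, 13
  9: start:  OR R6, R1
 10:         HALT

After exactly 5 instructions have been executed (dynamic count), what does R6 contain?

402

R1=21
R6=18
R1=21*18=378
R6=18+6=24
R6=24+378=402
After step 5: R6 = 402.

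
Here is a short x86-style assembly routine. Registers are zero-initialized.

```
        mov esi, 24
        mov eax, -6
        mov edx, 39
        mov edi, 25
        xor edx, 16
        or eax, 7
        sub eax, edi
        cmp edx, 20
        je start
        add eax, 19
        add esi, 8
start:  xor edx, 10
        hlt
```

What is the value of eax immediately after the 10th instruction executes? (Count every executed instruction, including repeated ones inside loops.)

-7

mov esi, 24 → esi=24
mov eax, -6 → eax=-6
mov edx, 39 → edx=39
mov edi, 25 → edi=25
xor edx, 16 → edx=39^16=55
or eax, 7 → eax=(-6)|7=-1
sub eax, edi → eax=(-1)-25=-26
cmp edx, 20  (cmp 55,20)
je start: not taken
add eax, 19 → eax=(-26)+19=-7
After step 10: eax = -7.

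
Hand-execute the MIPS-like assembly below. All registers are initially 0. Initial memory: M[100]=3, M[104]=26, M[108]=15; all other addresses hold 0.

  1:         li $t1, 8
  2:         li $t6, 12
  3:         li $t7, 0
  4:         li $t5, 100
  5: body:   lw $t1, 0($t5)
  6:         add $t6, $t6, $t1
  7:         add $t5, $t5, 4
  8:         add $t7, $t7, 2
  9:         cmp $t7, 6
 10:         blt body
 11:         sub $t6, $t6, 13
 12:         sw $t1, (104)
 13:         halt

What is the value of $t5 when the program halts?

li $t1, 8 → $t1=8
li $t6, 12 → $t6=12
li $t7, 0 → $t7=0
li $t5, 100 → $t5=100
lw $t1, 0($t5) → $t1=M[100]=3
add $t6, $t6, $t1 → $t6=12+3=15
add $t5, $t5, 4 → $t5=100+4=104
add $t7, $t7, 2 → $t7=0+2=2
cmp $t7, 6  (cmp 2,6)
blt body: taken
lw $t1, 0($t5) → $t1=M[104]=26
add $t6, $t6, $t1 → $t6=15+26=41
add $t5, $t5, 4 → $t5=104+4=108
add $t7, $t7, 2 → $t7=2+2=4
cmp $t7, 6  (cmp 4,6)
blt body: taken
lw $t1, 0($t5) → $t1=M[108]=15
add $t6, $t6, $t1 → $t6=41+15=56
add $t5, $t5, 4 → $t5=108+4=112
add $t7, $t7, 2 → $t7=4+2=6
cmp $t7, 6  (cmp 6,6)
blt body: not taken
sub $t6, $t6, 13 → $t6=56-13=43
sw $t1, (104) → M[104]=15
halt.

112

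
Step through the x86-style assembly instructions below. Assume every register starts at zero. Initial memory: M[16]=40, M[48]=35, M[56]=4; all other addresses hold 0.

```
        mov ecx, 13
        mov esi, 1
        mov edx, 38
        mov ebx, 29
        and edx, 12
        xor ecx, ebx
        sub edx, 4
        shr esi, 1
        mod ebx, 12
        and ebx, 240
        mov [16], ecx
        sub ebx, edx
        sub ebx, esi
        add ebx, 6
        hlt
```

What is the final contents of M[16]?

after mov ecx, 13: ecx=13
after mov esi, 1: esi=1
after mov edx, 38: edx=38
after mov ebx, 29: ebx=29
after and edx, 12: edx=38&12=4
after xor ecx, ebx: ecx=13^29=16
after sub edx, 4: edx=4-4=0
after shr esi, 1: esi=1>>1=0
after mod ebx, 12: ebx=29%12=5
after and ebx, 240: ebx=5&240=0
mov [16], ecx → M[16]=16
after sub ebx, edx: ebx=0-0=0
after sub ebx, esi: ebx=0-0=0
after add ebx, 6: ebx=0+6=6
halt.

16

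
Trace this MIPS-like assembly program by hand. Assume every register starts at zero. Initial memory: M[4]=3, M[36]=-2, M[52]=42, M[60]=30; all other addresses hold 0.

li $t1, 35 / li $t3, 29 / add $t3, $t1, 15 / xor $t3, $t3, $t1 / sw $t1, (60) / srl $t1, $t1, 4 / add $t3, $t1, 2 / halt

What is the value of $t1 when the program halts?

2

$t1=35
$t3=29
$t3=35+15=50
$t3=50^35=17
sw $t1, (60) → M[60]=35
$t1=35>>4=2
$t3=2+2=4
halt.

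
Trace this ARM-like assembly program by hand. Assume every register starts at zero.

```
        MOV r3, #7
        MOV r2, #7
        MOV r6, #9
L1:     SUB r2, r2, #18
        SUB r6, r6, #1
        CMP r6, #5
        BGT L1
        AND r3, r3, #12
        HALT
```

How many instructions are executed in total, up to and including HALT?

r3=7
r2=7
r6=9
r2=7-18=-11
r6=9-1=8
CMP r6, #5  (cmp 8,5)
BGT L1: taken
r2=(-11)-18=-29
r6=8-1=7
CMP r6, #5  (cmp 7,5)
BGT L1: taken
r2=(-29)-18=-47
r6=7-1=6
CMP r6, #5  (cmp 6,5)
BGT L1: taken
r2=(-47)-18=-65
r6=6-1=5
CMP r6, #5  (cmp 5,5)
BGT L1: not taken
r3=7&12=4
halt.
Total executed instructions: 21.

21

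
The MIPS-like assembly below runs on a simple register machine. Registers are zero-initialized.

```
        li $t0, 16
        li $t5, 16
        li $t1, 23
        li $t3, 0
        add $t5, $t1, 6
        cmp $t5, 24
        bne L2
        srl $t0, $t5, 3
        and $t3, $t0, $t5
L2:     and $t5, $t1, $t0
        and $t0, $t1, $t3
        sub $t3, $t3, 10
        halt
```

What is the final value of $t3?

li $t0, 16 → $t0=16
li $t5, 16 → $t5=16
li $t1, 23 → $t1=23
li $t3, 0 → $t3=0
add $t5, $t1, 6 → $t5=23+6=29
cmp $t5, 24  (cmp 29,24)
bne L2: taken
and $t5, $t1, $t0 → $t5=23&16=16
and $t0, $t1, $t3 → $t0=23&0=0
sub $t3, $t3, 10 → $t3=0-10=-10
halt.

-10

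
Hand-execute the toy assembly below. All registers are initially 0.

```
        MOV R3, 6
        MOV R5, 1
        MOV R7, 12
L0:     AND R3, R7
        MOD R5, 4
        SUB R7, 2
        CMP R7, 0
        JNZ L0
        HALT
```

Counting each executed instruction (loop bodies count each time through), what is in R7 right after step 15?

R3=6
R5=1
R7=12
R3=6&12=4
R5=1%4=1
R7=12-2=10
CMP R7, 0  (cmp 10,0)
JNZ L0: taken
R3=4&10=0
R5=1%4=1
R7=10-2=8
CMP R7, 0  (cmp 8,0)
JNZ L0: taken
R3=0&8=0
R5=1%4=1
After step 15: R7 = 8.

8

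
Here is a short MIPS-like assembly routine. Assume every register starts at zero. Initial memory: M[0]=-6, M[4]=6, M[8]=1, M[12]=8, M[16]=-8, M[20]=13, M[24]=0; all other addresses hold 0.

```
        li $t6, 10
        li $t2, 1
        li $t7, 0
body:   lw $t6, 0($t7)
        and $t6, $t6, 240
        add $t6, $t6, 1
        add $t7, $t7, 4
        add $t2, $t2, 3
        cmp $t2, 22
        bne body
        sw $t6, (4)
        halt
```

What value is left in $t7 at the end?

after li $t6, 10: $t6=10
after li $t2, 1: $t2=1
after li $t7, 0: $t7=0
after lw $t6, 0($t7): $t6=M[0]=-6
after and $t6, $t6, 240: $t6=(-6)&240=240
after add $t6, $t6, 1: $t6=240+1=241
after add $t7, $t7, 4: $t7=0+4=4
after add $t2, $t2, 3: $t2=1+3=4
cmp $t2, 22  (cmp 4,22)
bne body: taken
after lw $t6, 0($t7): $t6=M[4]=6
after and $t6, $t6, 240: $t6=6&240=0
after add $t6, $t6, 1: $t6=0+1=1
after add $t7, $t7, 4: $t7=4+4=8
after add $t2, $t2, 3: $t2=4+3=7
cmp $t2, 22  (cmp 7,22)
bne body: taken
after lw $t6, 0($t7): $t6=M[8]=1
after and $t6, $t6, 240: $t6=1&240=0
after add $t6, $t6, 1: $t6=0+1=1
after add $t7, $t7, 4: $t7=8+4=12
after add $t2, $t2, 3: $t2=7+3=10
cmp $t2, 22  (cmp 10,22)
bne body: taken
after lw $t6, 0($t7): $t6=M[12]=8
after and $t6, $t6, 240: $t6=8&240=0
after add $t6, $t6, 1: $t6=0+1=1
after add $t7, $t7, 4: $t7=12+4=16
after add $t2, $t2, 3: $t2=10+3=13
cmp $t2, 22  (cmp 13,22)
bne body: taken
after lw $t6, 0($t7): $t6=M[16]=-8
after and $t6, $t6, 240: $t6=(-8)&240=240
after add $t6, $t6, 1: $t6=240+1=241
after add $t7, $t7, 4: $t7=16+4=20
after add $t2, $t2, 3: $t2=13+3=16
cmp $t2, 22  (cmp 16,22)
bne body: taken
after lw $t6, 0($t7): $t6=M[20]=13
after and $t6, $t6, 240: $t6=13&240=0
after add $t6, $t6, 1: $t6=0+1=1
after add $t7, $t7, 4: $t7=20+4=24
after add $t2, $t2, 3: $t2=16+3=19
cmp $t2, 22  (cmp 19,22)
bne body: taken
after lw $t6, 0($t7): $t6=M[24]=0
after and $t6, $t6, 240: $t6=0&240=0
after add $t6, $t6, 1: $t6=0+1=1
after add $t7, $t7, 4: $t7=24+4=28
after add $t2, $t2, 3: $t2=19+3=22
cmp $t2, 22  (cmp 22,22)
bne body: not taken
sw $t6, (4) → M[4]=1
halt.

28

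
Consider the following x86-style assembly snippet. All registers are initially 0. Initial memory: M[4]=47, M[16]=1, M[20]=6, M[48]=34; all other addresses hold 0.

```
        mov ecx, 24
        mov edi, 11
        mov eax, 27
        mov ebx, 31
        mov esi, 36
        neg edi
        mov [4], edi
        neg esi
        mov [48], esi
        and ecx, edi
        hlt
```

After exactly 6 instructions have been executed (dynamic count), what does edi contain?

ecx=24
edi=11
eax=27
ebx=31
esi=36
edi=-(11)=-11
After step 6: edi = -11.

-11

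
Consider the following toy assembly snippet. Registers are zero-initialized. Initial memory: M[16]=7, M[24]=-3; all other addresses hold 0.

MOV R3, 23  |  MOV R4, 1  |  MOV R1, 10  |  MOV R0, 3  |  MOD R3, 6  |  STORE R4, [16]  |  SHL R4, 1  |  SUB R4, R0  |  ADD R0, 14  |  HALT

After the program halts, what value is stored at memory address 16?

MOV R3, 23 → R3=23
MOV R4, 1 → R4=1
MOV R1, 10 → R1=10
MOV R0, 3 → R0=3
MOD R3, 6 → R3=23%6=5
STORE R4, [16] → M[16]=1
SHL R4, 1 → R4=1<<1=2
SUB R4, R0 → R4=2-3=-1
ADD R0, 14 → R0=3+14=17
halt.

1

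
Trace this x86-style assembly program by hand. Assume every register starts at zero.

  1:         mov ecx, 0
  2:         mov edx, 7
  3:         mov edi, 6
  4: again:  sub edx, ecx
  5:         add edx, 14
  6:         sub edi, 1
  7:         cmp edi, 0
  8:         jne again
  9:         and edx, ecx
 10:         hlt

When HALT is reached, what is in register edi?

0

mov ecx, 0 → ecx=0
mov edx, 7 → edx=7
mov edi, 6 → edi=6
sub edx, ecx → edx=7-0=7
add edx, 14 → edx=7+14=21
sub edi, 1 → edi=6-1=5
cmp edi, 0  (cmp 5,0)
jne again: taken
sub edx, ecx → edx=21-0=21
add edx, 14 → edx=21+14=35
sub edi, 1 → edi=5-1=4
cmp edi, 0  (cmp 4,0)
jne again: taken
sub edx, ecx → edx=35-0=35
add edx, 14 → edx=35+14=49
sub edi, 1 → edi=4-1=3
cmp edi, 0  (cmp 3,0)
jne again: taken
sub edx, ecx → edx=49-0=49
add edx, 14 → edx=49+14=63
sub edi, 1 → edi=3-1=2
cmp edi, 0  (cmp 2,0)
jne again: taken
sub edx, ecx → edx=63-0=63
add edx, 14 → edx=63+14=77
sub edi, 1 → edi=2-1=1
cmp edi, 0  (cmp 1,0)
jne again: taken
sub edx, ecx → edx=77-0=77
add edx, 14 → edx=77+14=91
sub edi, 1 → edi=1-1=0
cmp edi, 0  (cmp 0,0)
jne again: not taken
and edx, ecx → edx=91&0=0
halt.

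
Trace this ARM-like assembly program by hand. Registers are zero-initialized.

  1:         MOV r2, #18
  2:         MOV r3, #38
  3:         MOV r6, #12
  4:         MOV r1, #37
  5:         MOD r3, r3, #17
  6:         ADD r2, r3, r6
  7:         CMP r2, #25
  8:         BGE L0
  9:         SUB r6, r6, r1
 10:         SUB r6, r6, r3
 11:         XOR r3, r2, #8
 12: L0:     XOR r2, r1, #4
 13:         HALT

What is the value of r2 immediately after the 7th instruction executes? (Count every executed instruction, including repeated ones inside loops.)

16

r2=18
r3=38
r6=12
r1=37
r3=38%17=4
r2=4+12=16
CMP r2, #25  (cmp 16,25)
After step 7: r2 = 16.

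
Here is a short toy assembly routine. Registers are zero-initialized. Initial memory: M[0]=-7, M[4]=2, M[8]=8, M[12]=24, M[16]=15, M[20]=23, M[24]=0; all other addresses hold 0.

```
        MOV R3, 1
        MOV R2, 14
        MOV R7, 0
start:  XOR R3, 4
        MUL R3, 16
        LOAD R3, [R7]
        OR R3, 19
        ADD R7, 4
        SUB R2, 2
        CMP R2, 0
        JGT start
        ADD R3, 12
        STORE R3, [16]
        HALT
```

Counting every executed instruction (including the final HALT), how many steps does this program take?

62

MOV R3, 1 → R3=1
MOV R2, 14 → R2=14
MOV R7, 0 → R7=0
XOR R3, 4 → R3=1^4=5
MUL R3, 16 → R3=5*16=80
LOAD R3, [R7] → R3=M[0]=-7
OR R3, 19 → R3=(-7)|19=-5
ADD R7, 4 → R7=0+4=4
SUB R2, 2 → R2=14-2=12
CMP R2, 0  (cmp 12,0)
JGT start: taken
XOR R3, 4 → R3=(-5)^4=-1
MUL R3, 16 → R3=(-1)*16=-16
LOAD R3, [R7] → R3=M[4]=2
OR R3, 19 → R3=2|19=19
ADD R7, 4 → R7=4+4=8
SUB R2, 2 → R2=12-2=10
CMP R2, 0  (cmp 10,0)
JGT start: taken
XOR R3, 4 → R3=19^4=23
MUL R3, 16 → R3=23*16=368
LOAD R3, [R7] → R3=M[8]=8
OR R3, 19 → R3=8|19=27
ADD R7, 4 → R7=8+4=12
SUB R2, 2 → R2=10-2=8
CMP R2, 0  (cmp 8,0)
JGT start: taken
XOR R3, 4 → R3=27^4=31
MUL R3, 16 → R3=31*16=496
LOAD R3, [R7] → R3=M[12]=24
OR R3, 19 → R3=24|19=27
ADD R7, 4 → R7=12+4=16
SUB R2, 2 → R2=8-2=6
CMP R2, 0  (cmp 6,0)
JGT start: taken
XOR R3, 4 → R3=27^4=31
MUL R3, 16 → R3=31*16=496
LOAD R3, [R7] → R3=M[16]=15
OR R3, 19 → R3=15|19=31
ADD R7, 4 → R7=16+4=20
SUB R2, 2 → R2=6-2=4
CMP R2, 0  (cmp 4,0)
JGT start: taken
XOR R3, 4 → R3=31^4=27
MUL R3, 16 → R3=27*16=432
LOAD R3, [R7] → R3=M[20]=23
OR R3, 19 → R3=23|19=23
ADD R7, 4 → R7=20+4=24
SUB R2, 2 → R2=4-2=2
CMP R2, 0  (cmp 2,0)
JGT start: taken
XOR R3, 4 → R3=23^4=19
MUL R3, 16 → R3=19*16=304
LOAD R3, [R7] → R3=M[24]=0
OR R3, 19 → R3=0|19=19
ADD R7, 4 → R7=24+4=28
SUB R2, 2 → R2=2-2=0
CMP R2, 0  (cmp 0,0)
JGT start: not taken
ADD R3, 12 → R3=19+12=31
STORE R3, [16] → M[16]=31
halt.
Total executed instructions: 62.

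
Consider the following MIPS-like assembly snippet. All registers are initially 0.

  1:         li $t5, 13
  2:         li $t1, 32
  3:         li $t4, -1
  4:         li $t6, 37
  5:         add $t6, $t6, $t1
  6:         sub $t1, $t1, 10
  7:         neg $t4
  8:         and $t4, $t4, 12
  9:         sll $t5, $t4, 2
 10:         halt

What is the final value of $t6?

69

after li $t5, 13: $t5=13
after li $t1, 32: $t1=32
after li $t4, -1: $t4=-1
after li $t6, 37: $t6=37
after add $t6, $t6, $t1: $t6=37+32=69
after sub $t1, $t1, 10: $t1=32-10=22
after neg $t4: $t4=-(-1)=1
after and $t4, $t4, 12: $t4=1&12=0
after sll $t5, $t4, 2: $t5=0<<2=0
halt.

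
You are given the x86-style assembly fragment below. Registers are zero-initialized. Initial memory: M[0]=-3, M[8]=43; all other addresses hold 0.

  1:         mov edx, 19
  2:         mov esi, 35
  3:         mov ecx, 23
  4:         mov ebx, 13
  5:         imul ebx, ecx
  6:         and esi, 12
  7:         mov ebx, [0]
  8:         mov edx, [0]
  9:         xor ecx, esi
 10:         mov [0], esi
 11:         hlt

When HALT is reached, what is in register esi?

after mov edx, 19: edx=19
after mov esi, 35: esi=35
after mov ecx, 23: ecx=23
after mov ebx, 13: ebx=13
after imul ebx, ecx: ebx=13*23=299
after and esi, 12: esi=35&12=0
after mov ebx, [0]: ebx=M[0]=-3
after mov edx, [0]: edx=M[0]=-3
after xor ecx, esi: ecx=23^0=23
mov [0], esi → M[0]=0
halt.

0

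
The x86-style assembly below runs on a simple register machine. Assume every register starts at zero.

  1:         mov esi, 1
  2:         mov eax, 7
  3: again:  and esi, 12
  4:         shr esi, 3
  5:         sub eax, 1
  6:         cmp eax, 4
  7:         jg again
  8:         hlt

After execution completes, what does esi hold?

0

after mov esi, 1: esi=1
after mov eax, 7: eax=7
after and esi, 12: esi=1&12=0
after shr esi, 3: esi=0>>3=0
after sub eax, 1: eax=7-1=6
cmp eax, 4  (cmp 6,4)
jg again: taken
after and esi, 12: esi=0&12=0
after shr esi, 3: esi=0>>3=0
after sub eax, 1: eax=6-1=5
cmp eax, 4  (cmp 5,4)
jg again: taken
after and esi, 12: esi=0&12=0
after shr esi, 3: esi=0>>3=0
after sub eax, 1: eax=5-1=4
cmp eax, 4  (cmp 4,4)
jg again: not taken
halt.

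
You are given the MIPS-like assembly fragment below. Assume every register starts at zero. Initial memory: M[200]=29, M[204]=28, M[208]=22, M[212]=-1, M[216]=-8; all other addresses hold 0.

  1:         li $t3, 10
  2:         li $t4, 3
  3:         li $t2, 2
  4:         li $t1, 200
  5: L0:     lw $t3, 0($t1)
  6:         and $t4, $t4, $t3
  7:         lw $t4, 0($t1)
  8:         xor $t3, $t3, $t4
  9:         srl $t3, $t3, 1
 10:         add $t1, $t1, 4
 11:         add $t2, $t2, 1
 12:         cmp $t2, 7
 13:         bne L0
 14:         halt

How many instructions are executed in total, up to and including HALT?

$t3=10
$t4=3
$t2=2
$t1=200
$t3=M[200]=29
$t4=3&29=1
$t4=M[200]=29
$t3=29^29=0
$t3=0>>1=0
$t1=200+4=204
$t2=2+1=3
cmp $t2, 7  (cmp 3,7)
bne L0: taken
$t3=M[204]=28
$t4=29&28=28
$t4=M[204]=28
$t3=28^28=0
$t3=0>>1=0
$t1=204+4=208
$t2=3+1=4
cmp $t2, 7  (cmp 4,7)
bne L0: taken
$t3=M[208]=22
$t4=28&22=20
$t4=M[208]=22
$t3=22^22=0
$t3=0>>1=0
$t1=208+4=212
$t2=4+1=5
cmp $t2, 7  (cmp 5,7)
bne L0: taken
$t3=M[212]=-1
$t4=22&(-1)=22
$t4=M[212]=-1
$t3=(-1)^(-1)=0
$t3=0>>1=0
$t1=212+4=216
$t2=5+1=6
cmp $t2, 7  (cmp 6,7)
bne L0: taken
$t3=M[216]=-8
$t4=(-1)&(-8)=-8
$t4=M[216]=-8
$t3=(-8)^(-8)=0
$t3=0>>1=0
$t1=216+4=220
$t2=6+1=7
cmp $t2, 7  (cmp 7,7)
bne L0: not taken
halt.
Total executed instructions: 50.

50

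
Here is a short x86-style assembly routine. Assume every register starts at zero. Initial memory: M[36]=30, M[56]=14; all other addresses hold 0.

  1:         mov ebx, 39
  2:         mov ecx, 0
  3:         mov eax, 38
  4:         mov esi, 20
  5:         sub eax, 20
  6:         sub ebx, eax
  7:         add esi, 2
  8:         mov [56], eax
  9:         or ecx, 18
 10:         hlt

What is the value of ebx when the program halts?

after mov ebx, 39: ebx=39
after mov ecx, 0: ecx=0
after mov eax, 38: eax=38
after mov esi, 20: esi=20
after sub eax, 20: eax=38-20=18
after sub ebx, eax: ebx=39-18=21
after add esi, 2: esi=20+2=22
mov [56], eax → M[56]=18
after or ecx, 18: ecx=0|18=18
halt.

21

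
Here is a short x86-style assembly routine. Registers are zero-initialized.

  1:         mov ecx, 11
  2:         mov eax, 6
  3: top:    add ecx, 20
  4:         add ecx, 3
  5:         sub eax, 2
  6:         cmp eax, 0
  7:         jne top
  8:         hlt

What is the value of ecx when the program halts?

mov ecx, 11 → ecx=11
mov eax, 6 → eax=6
add ecx, 20 → ecx=11+20=31
add ecx, 3 → ecx=31+3=34
sub eax, 2 → eax=6-2=4
cmp eax, 0  (cmp 4,0)
jne top: taken
add ecx, 20 → ecx=34+20=54
add ecx, 3 → ecx=54+3=57
sub eax, 2 → eax=4-2=2
cmp eax, 0  (cmp 2,0)
jne top: taken
add ecx, 20 → ecx=57+20=77
add ecx, 3 → ecx=77+3=80
sub eax, 2 → eax=2-2=0
cmp eax, 0  (cmp 0,0)
jne top: not taken
halt.

80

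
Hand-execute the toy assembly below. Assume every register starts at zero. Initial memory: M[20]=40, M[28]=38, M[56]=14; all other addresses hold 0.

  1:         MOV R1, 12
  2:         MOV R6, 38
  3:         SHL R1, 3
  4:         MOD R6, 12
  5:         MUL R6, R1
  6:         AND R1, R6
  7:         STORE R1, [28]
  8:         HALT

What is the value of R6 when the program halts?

192

after MOV R1, 12: R1=12
after MOV R6, 38: R6=38
after SHL R1, 3: R1=12<<3=96
after MOD R6, 12: R6=38%12=2
after MUL R6, R1: R6=2*96=192
after AND R1, R6: R1=96&192=64
STORE R1, [28] → M[28]=64
halt.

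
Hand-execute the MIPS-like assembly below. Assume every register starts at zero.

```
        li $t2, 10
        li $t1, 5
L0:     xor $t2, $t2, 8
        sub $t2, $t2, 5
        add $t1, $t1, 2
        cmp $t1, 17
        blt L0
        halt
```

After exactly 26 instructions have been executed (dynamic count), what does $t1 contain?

15

after li $t2, 10: $t2=10
after li $t1, 5: $t1=5
after xor $t2, $t2, 8: $t2=10^8=2
after sub $t2, $t2, 5: $t2=2-5=-3
after add $t1, $t1, 2: $t1=5+2=7
cmp $t1, 17  (cmp 7,17)
blt L0: taken
after xor $t2, $t2, 8: $t2=(-3)^8=-11
after sub $t2, $t2, 5: $t2=(-11)-5=-16
after add $t1, $t1, 2: $t1=7+2=9
cmp $t1, 17  (cmp 9,17)
blt L0: taken
after xor $t2, $t2, 8: $t2=(-16)^8=-8
after sub $t2, $t2, 5: $t2=(-8)-5=-13
after add $t1, $t1, 2: $t1=9+2=11
cmp $t1, 17  (cmp 11,17)
blt L0: taken
after xor $t2, $t2, 8: $t2=(-13)^8=-5
after sub $t2, $t2, 5: $t2=(-5)-5=-10
after add $t1, $t1, 2: $t1=11+2=13
cmp $t1, 17  (cmp 13,17)
blt L0: taken
after xor $t2, $t2, 8: $t2=(-10)^8=-2
after sub $t2, $t2, 5: $t2=(-2)-5=-7
after add $t1, $t1, 2: $t1=13+2=15
cmp $t1, 17  (cmp 15,17)
After step 26: $t1 = 15.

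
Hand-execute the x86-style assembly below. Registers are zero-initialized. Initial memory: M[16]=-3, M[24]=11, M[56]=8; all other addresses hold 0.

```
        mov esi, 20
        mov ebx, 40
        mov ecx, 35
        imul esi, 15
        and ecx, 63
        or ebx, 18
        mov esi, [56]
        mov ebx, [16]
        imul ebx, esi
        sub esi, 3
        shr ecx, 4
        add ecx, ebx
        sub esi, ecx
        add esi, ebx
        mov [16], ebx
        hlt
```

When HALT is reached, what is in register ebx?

-24

esi=20
ebx=40
ecx=35
esi=20*15=300
ecx=35&63=35
ebx=40|18=58
esi=M[56]=8
ebx=M[16]=-3
ebx=(-3)*8=-24
esi=8-3=5
ecx=35>>4=2
ecx=2+(-24)=-22
esi=5-(-22)=27
esi=27+(-24)=3
mov [16], ebx → M[16]=-24
halt.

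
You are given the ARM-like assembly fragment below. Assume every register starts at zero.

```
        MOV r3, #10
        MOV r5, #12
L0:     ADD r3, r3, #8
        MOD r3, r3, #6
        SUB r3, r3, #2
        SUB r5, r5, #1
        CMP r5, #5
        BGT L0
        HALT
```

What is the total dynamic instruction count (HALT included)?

r3=10
r5=12
r3=10+8=18
r3=18%6=0
r3=0-2=-2
r5=12-1=11
CMP r5, #5  (cmp 11,5)
BGT L0: taken
r3=(-2)+8=6
r3=6%6=0
r3=0-2=-2
r5=11-1=10
CMP r5, #5  (cmp 10,5)
BGT L0: taken
r3=(-2)+8=6
r3=6%6=0
r3=0-2=-2
r5=10-1=9
CMP r5, #5  (cmp 9,5)
BGT L0: taken
r3=(-2)+8=6
r3=6%6=0
r3=0-2=-2
r5=9-1=8
CMP r5, #5  (cmp 8,5)
BGT L0: taken
r3=(-2)+8=6
r3=6%6=0
r3=0-2=-2
r5=8-1=7
CMP r5, #5  (cmp 7,5)
BGT L0: taken
r3=(-2)+8=6
r3=6%6=0
r3=0-2=-2
r5=7-1=6
CMP r5, #5  (cmp 6,5)
BGT L0: taken
r3=(-2)+8=6
r3=6%6=0
r3=0-2=-2
r5=6-1=5
CMP r5, #5  (cmp 5,5)
BGT L0: not taken
halt.
Total executed instructions: 45.

45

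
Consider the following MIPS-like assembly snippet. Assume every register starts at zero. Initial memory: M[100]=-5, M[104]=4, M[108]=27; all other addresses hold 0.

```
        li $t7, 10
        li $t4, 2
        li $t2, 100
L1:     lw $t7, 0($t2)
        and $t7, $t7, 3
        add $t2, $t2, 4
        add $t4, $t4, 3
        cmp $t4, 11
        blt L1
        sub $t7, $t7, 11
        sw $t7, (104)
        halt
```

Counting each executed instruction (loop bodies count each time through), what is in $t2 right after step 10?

104

$t7=10
$t4=2
$t2=100
$t7=M[100]=-5
$t7=(-5)&3=3
$t2=100+4=104
$t4=2+3=5
cmp $t4, 11  (cmp 5,11)
blt L1: taken
$t7=M[104]=4
After step 10: $t2 = 104.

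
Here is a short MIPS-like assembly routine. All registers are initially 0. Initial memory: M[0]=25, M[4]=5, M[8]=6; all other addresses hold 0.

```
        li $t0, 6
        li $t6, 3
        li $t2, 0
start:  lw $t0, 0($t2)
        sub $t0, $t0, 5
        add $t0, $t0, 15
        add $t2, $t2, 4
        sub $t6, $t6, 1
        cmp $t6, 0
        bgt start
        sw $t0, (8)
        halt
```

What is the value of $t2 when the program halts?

after li $t0, 6: $t0=6
after li $t6, 3: $t6=3
after li $t2, 0: $t2=0
after lw $t0, 0($t2): $t0=M[0]=25
after sub $t0, $t0, 5: $t0=25-5=20
after add $t0, $t0, 15: $t0=20+15=35
after add $t2, $t2, 4: $t2=0+4=4
after sub $t6, $t6, 1: $t6=3-1=2
cmp $t6, 0  (cmp 2,0)
bgt start: taken
after lw $t0, 0($t2): $t0=M[4]=5
after sub $t0, $t0, 5: $t0=5-5=0
after add $t0, $t0, 15: $t0=0+15=15
after add $t2, $t2, 4: $t2=4+4=8
after sub $t6, $t6, 1: $t6=2-1=1
cmp $t6, 0  (cmp 1,0)
bgt start: taken
after lw $t0, 0($t2): $t0=M[8]=6
after sub $t0, $t0, 5: $t0=6-5=1
after add $t0, $t0, 15: $t0=1+15=16
after add $t2, $t2, 4: $t2=8+4=12
after sub $t6, $t6, 1: $t6=1-1=0
cmp $t6, 0  (cmp 0,0)
bgt start: not taken
sw $t0, (8) → M[8]=16
halt.

12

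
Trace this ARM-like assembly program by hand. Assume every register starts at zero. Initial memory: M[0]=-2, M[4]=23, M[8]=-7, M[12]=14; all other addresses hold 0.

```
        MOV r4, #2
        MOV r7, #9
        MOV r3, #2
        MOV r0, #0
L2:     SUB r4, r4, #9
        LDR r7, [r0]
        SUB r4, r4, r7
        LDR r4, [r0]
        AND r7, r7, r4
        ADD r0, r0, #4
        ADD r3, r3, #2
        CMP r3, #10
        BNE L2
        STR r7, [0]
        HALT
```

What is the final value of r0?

16

r4=2
r7=9
r3=2
r0=0
r4=2-9=-7
r7=M[0]=-2
r4=(-7)-(-2)=-5
r4=M[0]=-2
r7=(-2)&(-2)=-2
r0=0+4=4
r3=2+2=4
CMP r3, #10  (cmp 4,10)
BNE L2: taken
r4=(-2)-9=-11
r7=M[4]=23
r4=(-11)-23=-34
r4=M[4]=23
r7=23&23=23
r0=4+4=8
r3=4+2=6
CMP r3, #10  (cmp 6,10)
BNE L2: taken
r4=23-9=14
r7=M[8]=-7
r4=14-(-7)=21
r4=M[8]=-7
r7=(-7)&(-7)=-7
r0=8+4=12
r3=6+2=8
CMP r3, #10  (cmp 8,10)
BNE L2: taken
r4=(-7)-9=-16
r7=M[12]=14
r4=(-16)-14=-30
r4=M[12]=14
r7=14&14=14
r0=12+4=16
r3=8+2=10
CMP r3, #10  (cmp 10,10)
BNE L2: not taken
STR r7, [0] → M[0]=14
halt.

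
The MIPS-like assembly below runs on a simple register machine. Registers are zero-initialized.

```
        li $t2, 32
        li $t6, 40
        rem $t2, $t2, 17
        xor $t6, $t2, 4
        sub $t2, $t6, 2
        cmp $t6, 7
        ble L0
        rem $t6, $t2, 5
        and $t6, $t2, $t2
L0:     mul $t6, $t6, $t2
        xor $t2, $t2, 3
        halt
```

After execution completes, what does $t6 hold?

81

after li $t2, 32: $t2=32
after li $t6, 40: $t6=40
after rem $t2, $t2, 17: $t2=32%17=15
after xor $t6, $t2, 4: $t6=15^4=11
after sub $t2, $t6, 2: $t2=11-2=9
cmp $t6, 7  (cmp 11,7)
ble L0: not taken
after rem $t6, $t2, 5: $t6=9%5=4
after and $t6, $t2, $t2: $t6=9&9=9
after mul $t6, $t6, $t2: $t6=9*9=81
after xor $t2, $t2, 3: $t2=9^3=10
halt.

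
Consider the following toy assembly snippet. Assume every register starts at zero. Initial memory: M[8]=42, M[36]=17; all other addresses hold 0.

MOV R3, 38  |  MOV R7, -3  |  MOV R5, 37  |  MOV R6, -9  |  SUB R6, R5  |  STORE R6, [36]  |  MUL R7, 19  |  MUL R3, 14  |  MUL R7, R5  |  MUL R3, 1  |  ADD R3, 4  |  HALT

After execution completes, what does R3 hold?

after MOV R3, 38: R3=38
after MOV R7, -3: R7=-3
after MOV R5, 37: R5=37
after MOV R6, -9: R6=-9
after SUB R6, R5: R6=(-9)-37=-46
STORE R6, [36] → M[36]=-46
after MUL R7, 19: R7=(-3)*19=-57
after MUL R3, 14: R3=38*14=532
after MUL R7, R5: R7=(-57)*37=-2109
after MUL R3, 1: R3=532*1=532
after ADD R3, 4: R3=532+4=536
halt.

536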